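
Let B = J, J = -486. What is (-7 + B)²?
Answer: 243049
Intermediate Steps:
B = -486
(-7 + B)² = (-7 - 486)² = (-493)² = 243049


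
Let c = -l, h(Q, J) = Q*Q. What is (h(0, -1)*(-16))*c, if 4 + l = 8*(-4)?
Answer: 0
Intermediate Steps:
h(Q, J) = Q**2
l = -36 (l = -4 + 8*(-4) = -4 - 32 = -36)
c = 36 (c = -1*(-36) = 36)
(h(0, -1)*(-16))*c = (0**2*(-16))*36 = (0*(-16))*36 = 0*36 = 0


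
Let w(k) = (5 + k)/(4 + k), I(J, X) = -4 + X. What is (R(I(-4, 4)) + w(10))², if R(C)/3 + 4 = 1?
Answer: 12321/196 ≈ 62.862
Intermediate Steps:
R(C) = -9 (R(C) = -12 + 3*1 = -12 + 3 = -9)
w(k) = (5 + k)/(4 + k)
(R(I(-4, 4)) + w(10))² = (-9 + (5 + 10)/(4 + 10))² = (-9 + 15/14)² = (-111/14)² = 12321/196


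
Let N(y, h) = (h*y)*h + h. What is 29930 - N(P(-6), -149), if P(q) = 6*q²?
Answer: -4765337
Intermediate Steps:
N(y, h) = h + y*h² (N(y, h) = y*h² + h = h + y*h²)
29930 - N(P(-6), -149) = 29930 - (-149)*(1 - 894*(-6)²) = 29930 - (-149)*(1 - 894*36) = 29930 - (-149)*(1 - 149*216) = 29930 - (-149)*(1 - 32184) = 29930 - (-149)*(-32183) = 29930 - 1*4795267 = 29930 - 4795267 = -4765337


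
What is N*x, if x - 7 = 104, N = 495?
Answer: 54945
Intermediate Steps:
x = 111 (x = 7 + 104 = 111)
N*x = 495*111 = 54945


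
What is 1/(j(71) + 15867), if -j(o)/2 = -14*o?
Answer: 1/17855 ≈ 5.6007e-5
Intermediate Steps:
j(o) = 28*o (j(o) = -(-28)*o = 28*o)
1/(j(71) + 15867) = 1/(28*71 + 15867) = 1/(1988 + 15867) = 1/17855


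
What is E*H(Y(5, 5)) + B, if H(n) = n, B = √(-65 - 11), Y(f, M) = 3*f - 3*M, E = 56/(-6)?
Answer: 2*I*√19 ≈ 8.7178*I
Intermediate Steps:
E = -28/3 (E = 56*(-⅙) = -28/3 ≈ -9.3333)
Y(f, M) = -3*M + 3*f
B = 2*I*√19 (B = √(-76) = 2*I*√19 ≈ 8.7178*I)
E*H(Y(5, 5)) + B = -28*(-3*5 + 3*5)/3 + 2*I*√19 = -28*(-15 + 15)/3 + 2*I*√19 = -28/3*0 + 2*I*√19 = 0 + 2*I*√19 = 2*I*√19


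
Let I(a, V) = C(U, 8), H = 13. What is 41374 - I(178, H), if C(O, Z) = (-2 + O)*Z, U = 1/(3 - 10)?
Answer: 289738/7 ≈ 41391.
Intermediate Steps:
U = -⅐ (U = 1/(-7) = -⅐ ≈ -0.14286)
C(O, Z) = Z*(-2 + O)
I(a, V) = -120/7 (I(a, V) = 8*(-2 - ⅐) = 8*(-15/7) = -120/7)
41374 - I(178, H) = 41374 - 1*(-120/7) = 41374 + 120/7 = 289738/7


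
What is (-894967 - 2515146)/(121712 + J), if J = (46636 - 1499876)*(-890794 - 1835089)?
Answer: -3410113/3961362332632 ≈ -8.6084e-7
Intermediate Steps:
J = 3961362210920 (J = -1453240*(-2725883) = 3961362210920)
(-894967 - 2515146)/(121712 + J) = (-894967 - 2515146)/(121712 + 3961362210920) = -3410113/3961362332632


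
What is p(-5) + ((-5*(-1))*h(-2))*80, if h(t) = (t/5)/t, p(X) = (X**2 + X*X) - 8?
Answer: 122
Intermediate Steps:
p(X) = -8 + 2*X**2 (p(X) = (X**2 + X**2) - 8 = 2*X**2 - 8 = -8 + 2*X**2)
h(t) = 1/5 (h(t) = (t*(1/5))/t = (t/5)/t = 1/5)
p(-5) + ((-5*(-1))*h(-2))*80 = (-8 + 2*(-5)**2) + (-5*(-1)*(1/5))*80 = (-8 + 2*25) + (5*(1/5))*80 = (-8 + 50) + 1*80 = 42 + 80 = 122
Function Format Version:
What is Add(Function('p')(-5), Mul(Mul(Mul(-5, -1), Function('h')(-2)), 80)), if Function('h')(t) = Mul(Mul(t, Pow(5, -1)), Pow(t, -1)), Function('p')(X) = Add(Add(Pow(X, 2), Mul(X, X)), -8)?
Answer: 122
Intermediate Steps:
Function('p')(X) = Add(-8, Mul(2, Pow(X, 2))) (Function('p')(X) = Add(Add(Pow(X, 2), Pow(X, 2)), -8) = Add(Mul(2, Pow(X, 2)), -8) = Add(-8, Mul(2, Pow(X, 2))))
Function('h')(t) = Rational(1, 5) (Function('h')(t) = Mul(Mul(t, Rational(1, 5)), Pow(t, -1)) = Mul(Mul(Rational(1, 5), t), Pow(t, -1)) = Rational(1, 5))
Add(Function('p')(-5), Mul(Mul(Mul(-5, -1), Function('h')(-2)), 80)) = Add(Add(-8, Mul(2, Pow(-5, 2))), Mul(Mul(Mul(-5, -1), Rational(1, 5)), 80)) = Add(Add(-8, Mul(2, 25)), Mul(Mul(5, Rational(1, 5)), 80)) = Add(Add(-8, 50), Mul(1, 80)) = Add(42, 80) = 122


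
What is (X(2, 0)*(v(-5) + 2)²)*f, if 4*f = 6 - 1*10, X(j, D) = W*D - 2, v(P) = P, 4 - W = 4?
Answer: 18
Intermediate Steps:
W = 0 (W = 4 - 1*4 = 4 - 4 = 0)
X(j, D) = -2 (X(j, D) = 0*D - 2 = 0 - 2 = -2)
f = -1 (f = (6 - 1*10)/4 = (6 - 10)/4 = (¼)*(-4) = -1)
(X(2, 0)*(v(-5) + 2)²)*f = -2*(-5 + 2)²*(-1) = -2*(-3)²*(-1) = -2*9*(-1) = -18*(-1) = 18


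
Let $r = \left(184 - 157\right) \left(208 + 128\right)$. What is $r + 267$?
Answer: $9339$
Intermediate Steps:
$r = 9072$ ($r = 27 \cdot 336 = 9072$)
$r + 267 = 9072 + 267 = 9339$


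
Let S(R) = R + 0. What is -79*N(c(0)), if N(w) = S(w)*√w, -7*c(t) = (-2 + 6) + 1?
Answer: 395*I*√35/49 ≈ 47.691*I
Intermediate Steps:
S(R) = R
c(t) = -5/7 (c(t) = -((-2 + 6) + 1)/7 = -(4 + 1)/7 = -⅐*5 = -5/7)
N(w) = w^(3/2) (N(w) = w*√w = w^(3/2))
-79*N(c(0)) = -(-395)*I*√35/49 = 395*I*√35/49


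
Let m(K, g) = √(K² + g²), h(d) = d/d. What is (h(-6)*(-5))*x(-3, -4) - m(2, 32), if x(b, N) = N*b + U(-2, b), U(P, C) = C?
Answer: -45 - 2*√257 ≈ -77.063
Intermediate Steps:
x(b, N) = b + N*b (x(b, N) = N*b + b = b + N*b)
h(d) = 1
(h(-6)*(-5))*x(-3, -4) - m(2, 32) = (1*(-5))*(-3*(1 - 4)) - √(2² + 32²) = -(-15)*(-3) - √(4 + 1024) = -5*9 - √1028 = -45 - 2*√257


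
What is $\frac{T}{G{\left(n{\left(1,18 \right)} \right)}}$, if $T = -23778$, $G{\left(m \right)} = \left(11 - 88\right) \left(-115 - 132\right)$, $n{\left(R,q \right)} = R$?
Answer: $- \frac{23778}{19019} \approx -1.2502$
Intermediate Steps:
$G{\left(m \right)} = 19019$ ($G{\left(m \right)} = \left(-77\right) \left(-247\right) = 19019$)
$\frac{T}{G{\left(n{\left(1,18 \right)} \right)}} = - \frac{23778}{19019}$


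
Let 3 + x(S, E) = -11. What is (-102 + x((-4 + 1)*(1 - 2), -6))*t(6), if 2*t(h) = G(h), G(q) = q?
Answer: -348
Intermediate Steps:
x(S, E) = -14 (x(S, E) = -3 - 11 = -14)
t(h) = h/2
(-102 + x((-4 + 1)*(1 - 2), -6))*t(6) = (-102 - 14)*((1/2)*6) = -116*3 = -348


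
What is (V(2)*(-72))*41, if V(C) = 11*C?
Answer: -64944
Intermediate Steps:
(V(2)*(-72))*41 = ((11*2)*(-72))*41 = (22*(-72))*41 = -1584*41 = -64944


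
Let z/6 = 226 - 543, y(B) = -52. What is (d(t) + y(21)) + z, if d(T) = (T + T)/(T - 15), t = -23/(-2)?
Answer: -13724/7 ≈ -1960.6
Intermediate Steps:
t = 23/2 (t = -23*(-½) = 23/2 ≈ 11.500)
z = -1902 (z = 6*(226 - 543) = 6*(-317) = -1902)
d(T) = 2*T/(-15 + T) (d(T) = (2*T)/(-15 + T) = 2*T/(-15 + T))
(d(t) + y(21)) + z = (2*(23/2)/(-15 + 23/2) - 52) - 1902 = (2*(23/2)/(-7/2) - 52) - 1902 = (2*(23/2)*(-2/7) - 52) - 1902 = (-46/7 - 52) - 1902 = -410/7 - 1902 = -13724/7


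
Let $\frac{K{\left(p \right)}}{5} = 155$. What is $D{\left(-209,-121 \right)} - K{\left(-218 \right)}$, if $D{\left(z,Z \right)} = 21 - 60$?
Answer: $-814$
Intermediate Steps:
$K{\left(p \right)} = 775$ ($K{\left(p \right)} = 5 \cdot 155 = 775$)
$D{\left(z,Z \right)} = -39$ ($D{\left(z,Z \right)} = 21 - 60 = -39$)
$D{\left(-209,-121 \right)} - K{\left(-218 \right)} = -39 - 775 = -814$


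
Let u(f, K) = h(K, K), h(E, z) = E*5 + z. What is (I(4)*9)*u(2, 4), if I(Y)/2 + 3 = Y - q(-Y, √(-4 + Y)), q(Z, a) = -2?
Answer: 1296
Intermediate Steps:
h(E, z) = z + 5*E (h(E, z) = 5*E + z = z + 5*E)
u(f, K) = 6*K (u(f, K) = K + 5*K = 6*K)
I(Y) = -2 + 2*Y (I(Y) = -6 + 2*(Y - 1*(-2)) = -6 + 2*(Y + 2) = -6 + 2*(2 + Y) = -6 + (4 + 2*Y) = -2 + 2*Y)
(I(4)*9)*u(2, 4) = ((-2 + 2*4)*9)*(6*4) = ((-2 + 8)*9)*24 = (6*9)*24 = 54*24 = 1296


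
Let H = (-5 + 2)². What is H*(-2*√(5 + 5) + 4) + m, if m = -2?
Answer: 34 - 18*√10 ≈ -22.921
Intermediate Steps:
H = 9 (H = (-3)² = 9)
H*(-2*√(5 + 5) + 4) + m = 9*(-2*√(5 + 5) + 4) - 2 = 9*(-2*√10 + 4) - 2 = 9*(4 - 2*√10) - 2 = (36 - 18*√10) - 2 = 34 - 18*√10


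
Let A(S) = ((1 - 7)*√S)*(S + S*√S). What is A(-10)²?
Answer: 324000 - 72000*I*√10 ≈ 3.24e+5 - 2.2768e+5*I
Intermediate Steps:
A(S) = -6*√S*(S + S^(3/2)) (A(S) = (-6*√S)*(S + S^(3/2)) = -6*√S*(S + S^(3/2)))
A(-10)² = (-6*(-10)² - (-60)*I*√10)² = (-6*100 - (-60)*I*√10)² = (-600 + 60*I*√10)²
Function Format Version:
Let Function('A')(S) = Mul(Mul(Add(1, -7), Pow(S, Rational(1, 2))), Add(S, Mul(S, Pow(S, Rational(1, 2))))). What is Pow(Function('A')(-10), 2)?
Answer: Add(324000, Mul(-72000, I, Pow(10, Rational(1, 2)))) ≈ Add(3.2400e+5, Mul(-2.2768e+5, I))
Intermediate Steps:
Function('A')(S) = Mul(-6, Pow(S, Rational(1, 2)), Add(S, Pow(S, Rational(3, 2)))) (Function('A')(S) = Mul(Mul(-6, Pow(S, Rational(1, 2))), Add(S, Pow(S, Rational(3, 2)))) = Mul(-6, Pow(S, Rational(1, 2)), Add(S, Pow(S, Rational(3, 2)))))
Pow(Function('A')(-10), 2) = Pow(Add(Mul(-6, Pow(-10, 2)), Mul(-6, Pow(-10, Rational(3, 2)))), 2) = Pow(Add(Mul(-6, 100), Mul(-6, Mul(-10, I, Pow(10, Rational(1, 2))))), 2) = Pow(Add(-600, Mul(60, I, Pow(10, Rational(1, 2)))), 2)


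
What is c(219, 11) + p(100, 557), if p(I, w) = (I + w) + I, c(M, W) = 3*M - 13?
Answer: 1401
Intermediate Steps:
c(M, W) = -13 + 3*M
p(I, w) = w + 2*I
c(219, 11) + p(100, 557) = (-13 + 3*219) + (557 + 2*100) = (-13 + 657) + (557 + 200) = 644 + 757 = 1401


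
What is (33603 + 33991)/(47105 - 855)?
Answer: 33797/23125 ≈ 1.4615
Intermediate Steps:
(33603 + 33991)/(47105 - 855) = 67594/46250 = 67594*(1/46250) = 33797/23125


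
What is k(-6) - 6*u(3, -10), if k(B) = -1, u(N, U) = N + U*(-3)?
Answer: -199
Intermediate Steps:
u(N, U) = N - 3*U
k(-6) - 6*u(3, -10) = -1 - 6*(3 - 3*(-10)) = -1 - 6*(3 + 30) = -1 - 6*33 = -1 - 198 = -199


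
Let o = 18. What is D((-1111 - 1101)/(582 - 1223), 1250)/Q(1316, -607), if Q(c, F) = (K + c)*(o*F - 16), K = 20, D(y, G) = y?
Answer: -553/2342616548 ≈ -2.3606e-7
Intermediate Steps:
Q(c, F) = (-16 + 18*F)*(20 + c) (Q(c, F) = (20 + c)*(18*F - 16) = (20 + c)*(-16 + 18*F) = (-16 + 18*F)*(20 + c))
D((-1111 - 1101)/(582 - 1223), 1250)/Q(1316, -607) = ((-1111 - 1101)/(582 - 1223))/(-320 - 16*1316 + 360*(-607) + 18*(-607)*1316) = (-2212/(-641))/(-320 - 21056 - 218520 - 14378616) = -2212*(-1/641)/(-14618512) = (2212/641)*(-1/14618512) = -553/2342616548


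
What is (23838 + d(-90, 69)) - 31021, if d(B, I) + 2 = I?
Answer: -7116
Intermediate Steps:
d(B, I) = -2 + I
(23838 + d(-90, 69)) - 31021 = (23838 + (-2 + 69)) - 31021 = (23838 + 67) - 31021 = 23905 - 31021 = -7116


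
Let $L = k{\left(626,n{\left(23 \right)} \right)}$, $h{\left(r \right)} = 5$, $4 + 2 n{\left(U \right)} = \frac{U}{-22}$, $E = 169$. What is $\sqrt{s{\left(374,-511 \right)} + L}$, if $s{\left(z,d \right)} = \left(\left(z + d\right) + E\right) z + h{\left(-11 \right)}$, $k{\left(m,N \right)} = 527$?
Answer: $50 \sqrt{5} \approx 111.8$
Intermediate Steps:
$n{\left(U \right)} = -2 - \frac{U}{44}$ ($n{\left(U \right)} = -2 + \frac{U \frac{1}{-22}}{2} = -2 + \frac{U \left(- \frac{1}{22}\right)}{2} = -2 + \frac{\left(- \frac{1}{22}\right) U}{2} = -2 - \frac{U}{44}$)
$s{\left(z,d \right)} = 5 + z \left(169 + d + z\right)$ ($s{\left(z,d \right)} = \left(\left(z + d\right) + 169\right) z + 5 = \left(\left(d + z\right) + 169\right) z + 5 = \left(169 + d + z\right) z + 5 = z \left(169 + d + z\right) + 5 = 5 + z \left(169 + d + z\right)$)
$L = 527$
$\sqrt{s{\left(374,-511 \right)} + L} = \sqrt{\left(5 + 374^{2} + 169 \cdot 374 - 191114\right) + 527} = \sqrt{\left(5 + 139876 + 63206 - 191114\right) + 527} = \sqrt{11973 + 527} = \sqrt{12500} = 50 \sqrt{5}$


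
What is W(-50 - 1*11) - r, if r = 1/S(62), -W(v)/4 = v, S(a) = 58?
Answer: 14151/58 ≈ 243.98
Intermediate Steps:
W(v) = -4*v
r = 1/58 ≈ 0.017241
W(-50 - 1*11) - r = -4*(-50 - 1*11) - 1*1/58 = -4*(-50 - 11) - 1/58 = -4*(-61) - 1/58 = 244 - 1/58 = 14151/58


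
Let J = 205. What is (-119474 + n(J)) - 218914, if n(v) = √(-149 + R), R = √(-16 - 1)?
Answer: -338388 + √(-149 + I*√17) ≈ -3.3839e+5 + 12.208*I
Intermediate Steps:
R = I*√17 (R = √(-17) = I*√17 ≈ 4.1231*I)
n(v) = √(-149 + I*√17)
(-119474 + n(J)) - 218914 = (-119474 + √(-149 + I*√17)) - 218914 = -338388 + √(-149 + I*√17)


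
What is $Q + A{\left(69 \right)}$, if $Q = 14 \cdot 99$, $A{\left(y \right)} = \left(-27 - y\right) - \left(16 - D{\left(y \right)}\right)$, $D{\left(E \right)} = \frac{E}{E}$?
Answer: $1275$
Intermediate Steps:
$D{\left(E \right)} = 1$
$A{\left(y \right)} = -42 - y$ ($A{\left(y \right)} = \left(-27 - y\right) - \left(16 - 1\right) = \left(-27 - y\right) - 15 = -42 - y$)
$Q = 1386$
$Q + A{\left(69 \right)} = 1386 - 111 = 1275$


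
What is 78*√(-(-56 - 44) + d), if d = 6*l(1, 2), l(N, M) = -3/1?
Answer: 78*√82 ≈ 706.32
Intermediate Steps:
l(N, M) = -3 (l(N, M) = -3*1 = -3)
d = -18 (d = 6*(-3) = -18)
78*√(-(-56 - 44) + d) = 78*√(-(-56 - 44) - 18) = 78*√(-1*(-100) - 18) = 78*√(100 - 18) = 78*√82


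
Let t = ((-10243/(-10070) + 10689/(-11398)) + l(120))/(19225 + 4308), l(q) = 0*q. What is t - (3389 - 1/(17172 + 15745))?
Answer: -75329873591696824933/22227758731762865 ≈ -3389.0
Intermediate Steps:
l(q) = 0
t = 2277871/675266844845 (t = ((-10243/(-10070) + 10689/(-11398)) + 0)/(19225 + 4308) = ((-10243*(-1/10070) + 10689*(-1/11398)) + 0)/23533 = ((10243/10070 - 10689/11398) + 0)*(1/23533) = (2277871/28694465 + 0)*(1/23533) = (2277871/28694465)*(1/23533) = 2277871/675266844845 ≈ 3.3733e-6)
t - (3389 - 1/(17172 + 15745)) = 2277871/675266844845 - (3389 - 1/(17172 + 15745)) = 2277871/675266844845 - (3389 - 1/32917) = 2277871/675266844845 - 1*111555712/32917 = 2277871/675266844845 - 111555712/32917 = -75329873591696824933/22227758731762865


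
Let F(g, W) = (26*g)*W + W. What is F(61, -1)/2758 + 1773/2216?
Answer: 686571/3055864 ≈ 0.22467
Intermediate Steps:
F(g, W) = W + 26*W*g (F(g, W) = 26*W*g + W = W + 26*W*g)
F(61, -1)/2758 + 1773/2216 = -(1 + 26*61)/2758 + 1773/2216 = -(1 + 1586)*(1/2758) + 1773*(1/2216) = -1*1587*(1/2758) + 1773/2216 = -1587*1/2758 + 1773/2216 = -1587/2758 + 1773/2216 = 686571/3055864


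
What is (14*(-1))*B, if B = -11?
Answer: 154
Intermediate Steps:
(14*(-1))*B = (14*(-1))*(-11) = -14*(-11) = 154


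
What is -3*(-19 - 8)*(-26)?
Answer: -2106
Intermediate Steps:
-3*(-19 - 8)*(-26) = -3*(-27)*(-26) = 81*(-26) = -2106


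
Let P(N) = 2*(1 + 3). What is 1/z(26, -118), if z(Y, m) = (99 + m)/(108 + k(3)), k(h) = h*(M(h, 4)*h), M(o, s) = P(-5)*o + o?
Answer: -351/19 ≈ -18.474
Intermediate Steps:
P(N) = 8 (P(N) = 2*4 = 8)
M(o, s) = 9*o (M(o, s) = 8*o + o = 9*o)
k(h) = 9*h**3 (k(h) = h*((9*h)*h) = h*(9*h**2) = 9*h**3)
z(Y, m) = 11/39 + m/351 (z(Y, m) = (99 + m)/(108 + 9*3**3) = (99 + m)/(108 + 9*27) = (99 + m)/(108 + 243) = (99 + m)/351 = (99 + m)*(1/351) = 11/39 + m/351)
1/z(26, -118) = 1/(11/39 + (1/351)*(-118)) = 1/(11/39 - 118/351) = 1/(-19/351) = -351/19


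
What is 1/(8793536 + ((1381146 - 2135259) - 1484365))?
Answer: 1/6555058 ≈ 1.5255e-7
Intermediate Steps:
1/(8793536 + ((1381146 - 2135259) - 1484365)) = 1/(8793536 + (-754113 - 1484365)) = 1/(8793536 - 2238478) = 1/6555058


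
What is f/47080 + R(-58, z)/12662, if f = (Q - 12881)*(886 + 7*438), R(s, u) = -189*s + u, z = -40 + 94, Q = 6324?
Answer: -20474694718/37257935 ≈ -549.54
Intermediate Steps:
z = 54
R(s, u) = u - 189*s
f = -25913264 (f = (6324 - 12881)*(886 + 7*438) = -6557*(886 + 3066) = -6557*3952 = -25913264)
f/47080 + R(-58, z)/12662 = -25913264/47080 + (54 - 189*(-58))/12662 = -25913264*1/47080 + (54 + 10962)*(1/12662) = -3239158/5885 + 11016*(1/12662) = -3239158/5885 + 5508/6331 = -20474694718/37257935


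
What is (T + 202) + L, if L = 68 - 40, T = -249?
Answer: -19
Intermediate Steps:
L = 28
(T + 202) + L = (-249 + 202) + 28 = -47 + 28 = -19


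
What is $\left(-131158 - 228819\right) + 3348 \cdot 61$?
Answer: $-155749$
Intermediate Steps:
$\left(-131158 - 228819\right) + 3348 \cdot 61 = -359977 + 204228 = -155749$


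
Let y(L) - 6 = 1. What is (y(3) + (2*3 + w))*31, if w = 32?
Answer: 1395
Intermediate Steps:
y(L) = 7 (y(L) = 6 + 1 = 7)
(y(3) + (2*3 + w))*31 = (7 + (2*3 + 32))*31 = (7 + (6 + 32))*31 = (7 + 38)*31 = 45*31 = 1395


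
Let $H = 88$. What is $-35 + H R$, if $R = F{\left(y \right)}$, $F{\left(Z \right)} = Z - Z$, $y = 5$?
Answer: $-35$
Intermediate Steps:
$F{\left(Z \right)} = 0$
$R = 0$
$-35 + H R = -35 + 88 \cdot 0 = -35 + 0 = -35$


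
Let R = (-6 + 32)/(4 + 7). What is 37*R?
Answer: 962/11 ≈ 87.455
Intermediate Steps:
R = 26/11 ≈ 2.3636
37*R = 37*(26/11) = 962/11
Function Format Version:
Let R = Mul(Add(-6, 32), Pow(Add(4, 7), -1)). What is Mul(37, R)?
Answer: Rational(962, 11) ≈ 87.455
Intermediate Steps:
R = Rational(26, 11) (R = Mul(26, Pow(11, -1)) = Mul(26, Rational(1, 11)) = Rational(26, 11) ≈ 2.3636)
Mul(37, R) = Mul(37, Rational(26, 11)) = Rational(962, 11)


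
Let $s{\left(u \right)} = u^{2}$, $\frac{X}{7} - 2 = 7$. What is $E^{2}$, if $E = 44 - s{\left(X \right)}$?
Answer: $15405625$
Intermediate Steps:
$X = 63$ ($X = 14 + 7 \cdot 7 = 14 + 49 = 63$)
$E = -3925$ ($E = 44 - 63^{2} = 44 - 3969 = -3925$)
$E^{2} = \left(-3925\right)^{2} = 15405625$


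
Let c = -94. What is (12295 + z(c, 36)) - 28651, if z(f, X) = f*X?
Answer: -19740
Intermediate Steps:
z(f, X) = X*f
(12295 + z(c, 36)) - 28651 = (12295 + 36*(-94)) - 28651 = (12295 - 3384) - 28651 = 8911 - 28651 = -19740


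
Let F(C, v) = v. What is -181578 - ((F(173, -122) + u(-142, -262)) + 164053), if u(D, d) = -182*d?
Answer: -393193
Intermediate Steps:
-181578 - ((F(173, -122) + u(-142, -262)) + 164053) = -181578 - ((-122 - 182*(-262)) + 164053) = -181578 - ((-122 + 47684) + 164053) = -181578 - (47562 + 164053) = -181578 - 1*211615 = -181578 - 211615 = -393193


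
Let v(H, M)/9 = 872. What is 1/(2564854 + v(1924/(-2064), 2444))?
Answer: 1/2572702 ≈ 3.8870e-7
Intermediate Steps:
v(H, M) = 7848 (v(H, M) = 9*872 = 7848)
1/(2564854 + v(1924/(-2064), 2444)) = 1/(2564854 + 7848) = 1/2572702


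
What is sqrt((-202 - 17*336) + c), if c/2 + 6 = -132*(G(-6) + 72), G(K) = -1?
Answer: I*sqrt(24670) ≈ 157.07*I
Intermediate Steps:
c = -18756 (c = -12 + 2*(-132*(-1 + 72)) = -12 + 2*(-132*71) = -12 + 2*(-9372) = -12 - 18744 = -18756)
sqrt((-202 - 17*336) + c) = sqrt((-202 - 17*336) - 18756) = sqrt((-202 - 5712) - 18756) = sqrt(-5914 - 18756) = sqrt(-24670) = I*sqrt(24670)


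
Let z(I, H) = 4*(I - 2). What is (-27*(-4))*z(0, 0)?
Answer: -864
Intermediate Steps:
z(I, H) = -8 + 4*I (z(I, H) = 4*(-2 + I) = -8 + 4*I)
(-27*(-4))*z(0, 0) = (-27*(-4))*(-8 + 4*0) = 108*(-8 + 0) = 108*(-8) = -864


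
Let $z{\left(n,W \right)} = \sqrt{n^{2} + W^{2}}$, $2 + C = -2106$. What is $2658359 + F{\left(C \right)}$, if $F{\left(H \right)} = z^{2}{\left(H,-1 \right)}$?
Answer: $7102024$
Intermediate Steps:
$C = -2108$ ($C = -2 - 2106 = -2108$)
$z{\left(n,W \right)} = \sqrt{W^{2} + n^{2}}$
$F{\left(H \right)} = 1 + H^{2}$ ($F{\left(H \right)} = \left(\sqrt{\left(-1\right)^{2} + H^{2}}\right)^{2} = \left(\sqrt{1 + H^{2}}\right)^{2} = 1 + H^{2}$)
$2658359 + F{\left(C \right)} = 2658359 + \left(1 + \left(-2108\right)^{2}\right) = 2658359 + \left(1 + 4443664\right) = 2658359 + 4443665 = 7102024$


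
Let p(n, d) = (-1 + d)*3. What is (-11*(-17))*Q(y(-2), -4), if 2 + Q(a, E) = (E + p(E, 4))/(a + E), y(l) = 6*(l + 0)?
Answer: -6919/16 ≈ -432.44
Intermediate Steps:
y(l) = 6*l
p(n, d) = -3 + 3*d
Q(a, E) = -2 + (9 + E)/(E + a) (Q(a, E) = -2 + (E + (-3 + 3*4))/(a + E) = -2 + (E + (-3 + 12))/(E + a) = -2 + (E + 9)/(E + a) = -2 + (9 + E)/(E + a))
(-11*(-17))*Q(y(-2), -4) = (-11*(-17))*((9 - 1*(-4) - 12*(-2))/(-4 + 6*(-2))) = 187*((9 + 4 - 2*(-12))/(-4 - 12)) = 187*((9 + 4 + 24)/(-16)) = 187*(-1/16*37) = 187*(-37/16) = -6919/16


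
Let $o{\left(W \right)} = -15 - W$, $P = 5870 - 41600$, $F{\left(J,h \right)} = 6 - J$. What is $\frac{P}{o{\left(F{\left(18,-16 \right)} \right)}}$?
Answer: $11910$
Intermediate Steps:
$P = -35730$ ($P = 5870 - 41600 = -35730$)
$\frac{P}{o{\left(F{\left(18,-16 \right)} \right)}} = - \frac{35730}{-15 - \left(6 - 18\right)} = - \frac{35730}{-15 - -12} = - \frac{35730}{-15 + 12} = - \frac{35730}{-3} = \left(-35730\right) \left(- \frac{1}{3}\right) = 11910$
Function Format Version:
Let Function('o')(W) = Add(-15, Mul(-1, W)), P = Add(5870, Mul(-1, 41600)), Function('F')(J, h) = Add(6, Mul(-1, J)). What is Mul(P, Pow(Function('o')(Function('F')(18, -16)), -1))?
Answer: 11910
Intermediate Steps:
P = -35730 (P = Add(5870, -41600) = -35730)
Mul(P, Pow(Function('o')(Function('F')(18, -16)), -1)) = Mul(-35730, Pow(Add(-15, Mul(-1, Add(6, Mul(-1, 18)))), -1)) = Mul(-35730, Pow(Add(-15, Mul(-1, Add(6, -18))), -1)) = Mul(-35730, Pow(Add(-15, Mul(-1, -12)), -1)) = Mul(-35730, Pow(Add(-15, 12), -1)) = Mul(-35730, Pow(-3, -1)) = Mul(-35730, Rational(-1, 3)) = 11910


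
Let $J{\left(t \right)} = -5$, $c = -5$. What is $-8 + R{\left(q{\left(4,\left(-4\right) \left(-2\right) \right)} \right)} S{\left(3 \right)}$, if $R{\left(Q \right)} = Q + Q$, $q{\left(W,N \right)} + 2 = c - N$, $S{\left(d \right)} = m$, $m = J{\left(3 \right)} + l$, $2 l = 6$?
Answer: $52$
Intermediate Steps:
$l = 3$ ($l = \frac{1}{2} \cdot 6 = 3$)
$m = -2$ ($m = -5 + 3 = -2$)
$S{\left(d \right)} = -2$
$q{\left(W,N \right)} = -7 - N$ ($q{\left(W,N \right)} = -2 - \left(5 + N\right) = -7 - N$)
$R{\left(Q \right)} = 2 Q$
$-8 + R{\left(q{\left(4,\left(-4\right) \left(-2\right) \right)} \right)} S{\left(3 \right)} = -8 + 2 \left(-7 - \left(-4\right) \left(-2\right)\right) \left(-2\right) = -8 + 2 \left(-7 - 8\right) \left(-2\right) = -8 + 2 \left(-15\right) \left(-2\right) = -8 - -60 = -8 + 60 = 52$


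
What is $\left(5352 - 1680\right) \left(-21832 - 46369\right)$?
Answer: $-250434072$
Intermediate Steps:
$\left(5352 - 1680\right) \left(-21832 - 46369\right) = 3672 \left(-68201\right) = -250434072$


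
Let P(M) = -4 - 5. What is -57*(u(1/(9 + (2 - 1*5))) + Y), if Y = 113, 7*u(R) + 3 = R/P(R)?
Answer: -808469/126 ≈ -6416.4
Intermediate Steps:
P(M) = -9
u(R) = -3/7 - R/63 (u(R) = -3/7 + (R/(-9))/7 = -3/7 + (R*(-⅑))/7 = -3/7 + (-R/9)/7 = -3/7 - R/63)
-57*(u(1/(9 + (2 - 1*5))) + Y) = -57*((-3/7 - 1/(63*(9 + (2 - 1*5)))) + 113) = -57*((-3/7 - 1/(63*(9 + (2 - 5)))) + 113) = -57*((-3/7 - 1/(63*(9 - 3))) + 113) = -57*((-3/7 - 1/63/6) + 113) = -57*((-3/7 - 1/63*⅙) + 113) = -57*((-3/7 - 1/378) + 113) = -57*(-163/378 + 113) = -57*42551/378 = -808469/126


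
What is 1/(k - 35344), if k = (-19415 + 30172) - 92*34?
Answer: -1/27715 ≈ -3.6082e-5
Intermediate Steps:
k = 7629 (k = 10757 - 3128 = 7629)
1/(k - 35344) = 1/(7629 - 35344) = 1/(-27715) = -1/27715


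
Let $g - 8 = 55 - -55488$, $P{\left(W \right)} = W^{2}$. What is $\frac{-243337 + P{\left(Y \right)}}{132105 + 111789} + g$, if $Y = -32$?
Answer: $\frac{4516104427}{81298} \approx 55550.0$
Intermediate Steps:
$g = 55551$ ($g = 8 + \left(55 - -55488\right) = 8 + \left(55 + 55488\right) = 8 + 55543 = 55551$)
$\frac{-243337 + P{\left(Y \right)}}{132105 + 111789} + g = \frac{-243337 + \left(-32\right)^{2}}{132105 + 111789} + 55551 = \frac{-243337 + 1024}{243894} + 55551 = \left(-242313\right) \frac{1}{243894} + 55551 = - \frac{80771}{81298} + 55551 = \frac{4516104427}{81298}$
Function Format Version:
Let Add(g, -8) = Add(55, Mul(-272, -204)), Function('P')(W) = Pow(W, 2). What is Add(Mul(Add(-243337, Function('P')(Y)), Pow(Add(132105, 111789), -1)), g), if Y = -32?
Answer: Rational(4516104427, 81298) ≈ 55550.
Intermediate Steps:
g = 55551 (g = Add(8, Add(55, Mul(-272, -204))) = Add(8, Add(55, 55488)) = Add(8, 55543) = 55551)
Add(Mul(Add(-243337, Function('P')(Y)), Pow(Add(132105, 111789), -1)), g) = Add(Mul(Add(-243337, Pow(-32, 2)), Pow(Add(132105, 111789), -1)), 55551) = Add(Mul(Add(-243337, 1024), Pow(243894, -1)), 55551) = Add(Mul(-242313, Rational(1, 243894)), 55551) = Add(Rational(-80771, 81298), 55551) = Rational(4516104427, 81298)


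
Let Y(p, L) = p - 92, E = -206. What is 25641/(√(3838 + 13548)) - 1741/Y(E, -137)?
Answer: 1741/298 + 25641*√17386/17386 ≈ 200.30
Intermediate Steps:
Y(p, L) = -92 + p
25641/(√(3838 + 13548)) - 1741/Y(E, -137) = 25641/(√(3838 + 13548)) - 1741/(-92 - 206) = 25641/(√17386) - 1741/(-298) = 25641*(√17386/17386) - 1741*(-1/298) = 25641*√17386/17386 + 1741/298 = 1741/298 + 25641*√17386/17386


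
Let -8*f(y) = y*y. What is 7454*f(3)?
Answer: -33543/4 ≈ -8385.8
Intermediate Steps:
f(y) = -y**2/8 (f(y) = -y*y/8 = -y**2/8)
7454*f(3) = 7454*(-1/8*3**2) = 7454*(-1/8*9) = 7454*(-9/8) = -33543/4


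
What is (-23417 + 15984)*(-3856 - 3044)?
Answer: 51287700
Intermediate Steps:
(-23417 + 15984)*(-3856 - 3044) = -7433*(-6900) = 51287700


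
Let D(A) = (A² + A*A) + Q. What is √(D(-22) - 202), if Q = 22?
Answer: 2*√197 ≈ 28.071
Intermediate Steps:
D(A) = 22 + 2*A² (D(A) = (A² + A*A) + 22 = (A² + A²) + 22 = 2*A² + 22 = 22 + 2*A²)
√(D(-22) - 202) = √((22 + 2*(-22)²) - 202) = √((22 + 2*484) - 202) = √((22 + 968) - 202) = √(990 - 202) = √788 = 2*√197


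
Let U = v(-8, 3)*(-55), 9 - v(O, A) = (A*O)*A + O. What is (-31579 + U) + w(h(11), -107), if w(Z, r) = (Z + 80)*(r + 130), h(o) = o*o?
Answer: -31851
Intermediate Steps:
h(o) = o**2
w(Z, r) = (80 + Z)*(130 + r)
v(O, A) = 9 - O - O*A**2 (v(O, A) = 9 - ((A*O)*A + O) = 9 - (O*A**2 + O) = 9 - (O + O*A**2) = 9 + (-O - O*A**2) = 9 - O - O*A**2)
U = -4895 (U = (9 - 1*(-8) - 1*(-8)*3**2)*(-55) = (9 + 8 - 1*(-8)*9)*(-55) = (9 + 8 + 72)*(-55) = 89*(-55) = -4895)
(-31579 + U) + w(h(11), -107) = (-31579 - 4895) + (10400 + 80*(-107) + 130*11**2 + 11**2*(-107)) = -36474 + (10400 - 8560 + 130*121 + 121*(-107)) = -36474 + (10400 - 8560 + 15730 - 12947) = -36474 + 4623 = -31851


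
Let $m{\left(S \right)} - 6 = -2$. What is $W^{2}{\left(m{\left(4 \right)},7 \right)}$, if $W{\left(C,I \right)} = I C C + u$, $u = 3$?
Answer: $13225$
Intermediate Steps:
$m{\left(S \right)} = 4$ ($m{\left(S \right)} = 6 - 2 = 4$)
$W{\left(C,I \right)} = 3 + I C^{2}$ ($W{\left(C,I \right)} = I C C + 3 = C I C + 3 = I C^{2} + 3 = 3 + I C^{2}$)
$W^{2}{\left(m{\left(4 \right)},7 \right)} = \left(3 + 7 \cdot 4^{2}\right)^{2} = \left(3 + 7 \cdot 16\right)^{2} = \left(3 + 112\right)^{2} = 115^{2} = 13225$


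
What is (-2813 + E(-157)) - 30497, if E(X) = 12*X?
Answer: -35194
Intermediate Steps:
(-2813 + E(-157)) - 30497 = (-2813 + 12*(-157)) - 30497 = (-2813 - 1884) - 30497 = -4697 - 30497 = -35194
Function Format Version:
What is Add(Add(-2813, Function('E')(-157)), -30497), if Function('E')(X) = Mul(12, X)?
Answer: -35194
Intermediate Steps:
Add(Add(-2813, Function('E')(-157)), -30497) = Add(Add(-2813, Mul(12, -157)), -30497) = Add(Add(-2813, -1884), -30497) = Add(-4697, -30497) = -35194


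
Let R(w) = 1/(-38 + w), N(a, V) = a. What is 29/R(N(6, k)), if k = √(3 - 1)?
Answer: -928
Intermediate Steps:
k = √2 ≈ 1.4142
29/R(N(6, k)) = 29/(1/(-38 + 6)) = 29/(1/(-32)) = 29/(-1/32) = 29*(-32) = -928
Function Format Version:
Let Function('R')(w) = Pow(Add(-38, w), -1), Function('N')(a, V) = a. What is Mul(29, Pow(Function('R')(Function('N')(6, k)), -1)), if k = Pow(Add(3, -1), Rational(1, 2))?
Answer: -928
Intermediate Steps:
k = Pow(2, Rational(1, 2)) ≈ 1.4142
Mul(29, Pow(Function('R')(Function('N')(6, k)), -1)) = Mul(29, Pow(Pow(Add(-38, 6), -1), -1)) = Mul(29, Pow(Pow(-32, -1), -1)) = Mul(29, Pow(Rational(-1, 32), -1)) = Mul(29, -32) = -928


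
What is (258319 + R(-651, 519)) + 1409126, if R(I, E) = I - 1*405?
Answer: 1666389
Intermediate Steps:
R(I, E) = -405 + I (R(I, E) = I - 405 = -405 + I)
(258319 + R(-651, 519)) + 1409126 = (258319 + (-405 - 651)) + 1409126 = (258319 - 1056) + 1409126 = 257263 + 1409126 = 1666389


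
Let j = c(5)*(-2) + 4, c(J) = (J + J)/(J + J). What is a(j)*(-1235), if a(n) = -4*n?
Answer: 9880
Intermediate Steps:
c(J) = 1 (c(J) = (2*J)/((2*J)) = (2*J)*(1/(2*J)) = 1)
j = 2 (j = 1*(-2) + 4 = -2 + 4 = 2)
a(j)*(-1235) = -4*2*(-1235) = -8*(-1235) = 9880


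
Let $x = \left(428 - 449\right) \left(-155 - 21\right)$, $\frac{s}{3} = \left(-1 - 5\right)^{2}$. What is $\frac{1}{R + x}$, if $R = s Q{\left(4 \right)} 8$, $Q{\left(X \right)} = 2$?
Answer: $\frac{1}{5424} \approx 0.00018437$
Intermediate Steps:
$s = 108$ ($s = 3 \left(-1 - 5\right)^{2} = 3 \left(-6\right)^{2} = 3 \cdot 36 = 108$)
$R = 1728$ ($R = 108 \cdot 2 \cdot 8 = 216 \cdot 8 = 1728$)
$x = 3696$ ($x = \left(-21\right) \left(-176\right) = 3696$)
$\frac{1}{R + x} = \frac{1}{1728 + 3696} = \frac{1}{5424}$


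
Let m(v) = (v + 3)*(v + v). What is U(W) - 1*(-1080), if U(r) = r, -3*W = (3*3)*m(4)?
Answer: 912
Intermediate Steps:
m(v) = 2*v*(3 + v) (m(v) = (3 + v)*(2*v) = 2*v*(3 + v))
W = -168 (W = -3*3*2*4*(3 + 4)/3 = -3*2*4*7 = -3*56 = -⅓*504 = -168)
U(W) - 1*(-1080) = -168 - 1*(-1080) = -168 + 1080 = 912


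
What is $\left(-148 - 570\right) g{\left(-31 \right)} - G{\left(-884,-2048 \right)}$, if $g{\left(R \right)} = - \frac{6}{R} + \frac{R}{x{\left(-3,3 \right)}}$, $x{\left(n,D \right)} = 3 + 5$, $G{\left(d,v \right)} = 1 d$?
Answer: $\frac{437383}{124} \approx 3527.3$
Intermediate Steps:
$G{\left(d,v \right)} = d$
$x{\left(n,D \right)} = 8$
$g{\left(R \right)} = - \frac{6}{R} + \frac{R}{8}$
$\left(-148 - 570\right) g{\left(-31 \right)} - G{\left(-884,-2048 \right)} = \left(-148 - 570\right) \left(- \frac{6}{-31} + \frac{1}{8} \left(-31\right)\right) - -884 = - 718 \left(\left(-6\right) \left(- \frac{1}{31}\right) - \frac{31}{8}\right) + 884 = - 718 \left(\frac{6}{31} - \frac{31}{8}\right) + 884 = \left(-718\right) \left(- \frac{913}{248}\right) + 884 = \frac{327767}{124} + 884 = \frac{437383}{124}$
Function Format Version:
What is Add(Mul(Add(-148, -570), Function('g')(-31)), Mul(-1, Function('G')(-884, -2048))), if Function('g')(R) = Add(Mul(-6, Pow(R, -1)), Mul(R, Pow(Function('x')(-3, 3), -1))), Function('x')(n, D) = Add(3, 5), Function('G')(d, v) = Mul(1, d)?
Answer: Rational(437383, 124) ≈ 3527.3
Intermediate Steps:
Function('G')(d, v) = d
Function('x')(n, D) = 8
Function('g')(R) = Add(Mul(-6, Pow(R, -1)), Mul(Rational(1, 8), R)) (Function('g')(R) = Add(Mul(-6, Pow(R, -1)), Mul(R, Pow(8, -1))) = Add(Mul(-6, Pow(R, -1)), Mul(R, Rational(1, 8))) = Add(Mul(-6, Pow(R, -1)), Mul(Rational(1, 8), R)))
Add(Mul(Add(-148, -570), Function('g')(-31)), Mul(-1, Function('G')(-884, -2048))) = Add(Mul(Add(-148, -570), Add(Mul(-6, Pow(-31, -1)), Mul(Rational(1, 8), -31))), Mul(-1, -884)) = Add(Mul(-718, Add(Mul(-6, Rational(-1, 31)), Rational(-31, 8))), 884) = Add(Mul(-718, Add(Rational(6, 31), Rational(-31, 8))), 884) = Add(Mul(-718, Rational(-913, 248)), 884) = Add(Rational(327767, 124), 884) = Rational(437383, 124)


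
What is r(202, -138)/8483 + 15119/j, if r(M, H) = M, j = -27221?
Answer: -122755835/230915743 ≈ -0.53160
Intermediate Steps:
r(202, -138)/8483 + 15119/j = 202/8483 + 15119/(-27221) = 202*(1/8483) + 15119*(-1/27221) = 202/8483 - 15119/27221 = -122755835/230915743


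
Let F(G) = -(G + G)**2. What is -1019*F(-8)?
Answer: 260864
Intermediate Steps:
F(G) = -4*G**2 (F(G) = -(2*G)**2 = -4*G**2)
-1019*F(-8) = -(-4076)*(-8)**2 = -(-4076)*64 = -1019*(-256) = 260864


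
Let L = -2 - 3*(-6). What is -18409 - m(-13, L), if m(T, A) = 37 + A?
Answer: -18462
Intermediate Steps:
L = 16 (L = -2 + 18 = 16)
-18409 - m(-13, L) = -18409 - (37 + 16) = -18409 - 1*53 = -18409 - 53 = -18462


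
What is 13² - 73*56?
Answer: -3919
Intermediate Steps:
13² - 73*56 = 169 - 4088 = -3919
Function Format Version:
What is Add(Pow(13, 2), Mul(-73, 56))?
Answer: -3919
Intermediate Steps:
Add(Pow(13, 2), Mul(-73, 56)) = Add(169, -4088) = -3919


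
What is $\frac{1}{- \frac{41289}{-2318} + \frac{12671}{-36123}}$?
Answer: $\frac{83733114}{1462111169} \approx 0.057269$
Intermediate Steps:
$\frac{1}{- \frac{41289}{-2318} + \frac{12671}{-36123}} = \frac{1}{\left(-41289\right) \left(- \frac{1}{2318}\right) + 12671 \left(- \frac{1}{36123}\right)} = \frac{1}{\frac{41289}{2318} - \frac{12671}{36123}} = \frac{1}{\frac{1462111169}{83733114}} = \frac{83733114}{1462111169}$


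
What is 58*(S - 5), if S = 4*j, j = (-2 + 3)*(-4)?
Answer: -1218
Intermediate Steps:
j = -4 (j = 1*(-4) = -4)
S = -16 (S = 4*(-4) = -16)
58*(S - 5) = 58*(-16 - 5) = 58*(-21) = -1218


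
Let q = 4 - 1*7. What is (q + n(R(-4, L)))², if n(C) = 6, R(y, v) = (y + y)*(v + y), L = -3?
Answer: 9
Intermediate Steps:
R(y, v) = 2*y*(v + y) (R(y, v) = (2*y)*(v + y) = 2*y*(v + y))
q = -3 (q = 4 - 7 = -3)
(q + n(R(-4, L)))² = (-3 + 6)² = 3² = 9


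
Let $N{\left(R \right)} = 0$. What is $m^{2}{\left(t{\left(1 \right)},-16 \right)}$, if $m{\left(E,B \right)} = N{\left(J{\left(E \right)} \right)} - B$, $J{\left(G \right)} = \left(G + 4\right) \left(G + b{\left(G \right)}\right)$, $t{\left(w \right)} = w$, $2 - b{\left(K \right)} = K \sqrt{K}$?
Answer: $256$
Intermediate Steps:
$b{\left(K \right)} = 2 - K^{\frac{3}{2}}$ ($b{\left(K \right)} = 2 - K \sqrt{K} = 2 - K^{\frac{3}{2}}$)
$J{\left(G \right)} = \left(4 + G\right) \left(2 + G - G^{\frac{3}{2}}\right)$ ($J{\left(G \right)} = \left(G + 4\right) \left(G - \left(-2 + G^{\frac{3}{2}}\right)\right) = \left(4 + G\right) \left(2 + G - G^{\frac{3}{2}}\right)$)
$m{\left(E,B \right)} = - B$ ($m{\left(E,B \right)} = 0 - B = - B$)
$m^{2}{\left(t{\left(1 \right)},-16 \right)} = \left(\left(-1\right) \left(-16\right)\right)^{2} = 16^{2} = 256$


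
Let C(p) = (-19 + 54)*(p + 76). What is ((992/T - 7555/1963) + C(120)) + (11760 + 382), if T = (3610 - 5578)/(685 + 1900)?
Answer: 4272474623/241449 ≈ 17695.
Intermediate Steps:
T = -1968/2585 ≈ -0.76132
C(p) = 2660 + 35*p (C(p) = 35*(76 + p) = 2660 + 35*p)
((992/T - 7555/1963) + C(120)) + (11760 + 382) = ((992/(-1968/2585) - 7555/1963) + (2660 + 35*120)) + (11760 + 382) = ((992*(-2585/1968) - 7555*1/1963) + (2660 + 4200)) + 12142 = ((-160270/123 - 7555/1963) + 6860) + 12142 = (-315539275/241449 + 6860) + 12142 = 1340800865/241449 + 12142 = 4272474623/241449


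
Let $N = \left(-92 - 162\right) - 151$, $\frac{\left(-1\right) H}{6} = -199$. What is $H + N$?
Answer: $789$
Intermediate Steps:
$H = 1194$ ($H = \left(-6\right) \left(-199\right) = 1194$)
$N = -405$ ($N = -254 - 151 = -405$)
$H + N = 1194 - 405 = 789$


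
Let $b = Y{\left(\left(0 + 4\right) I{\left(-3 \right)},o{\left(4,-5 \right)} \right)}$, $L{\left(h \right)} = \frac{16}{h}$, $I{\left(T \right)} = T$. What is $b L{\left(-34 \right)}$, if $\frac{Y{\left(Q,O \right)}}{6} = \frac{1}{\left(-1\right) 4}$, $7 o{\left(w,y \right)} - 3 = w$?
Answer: $\frac{12}{17} \approx 0.70588$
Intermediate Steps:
$o{\left(w,y \right)} = \frac{3}{7} + \frac{w}{7}$
$Y{\left(Q,O \right)} = - \frac{3}{2}$ ($Y{\left(Q,O \right)} = \frac{6}{\left(-1\right) 4} = \frac{6}{-4} = 6 \left(- \frac{1}{4}\right) = - \frac{3}{2}$)
$b = - \frac{3}{2} \approx -1.5$
$b L{\left(-34 \right)} = - \frac{3 \frac{16}{-34}}{2} = - \frac{3 \cdot 16 \left(- \frac{1}{34}\right)}{2} = \left(- \frac{3}{2}\right) \left(- \frac{8}{17}\right) = \frac{12}{17}$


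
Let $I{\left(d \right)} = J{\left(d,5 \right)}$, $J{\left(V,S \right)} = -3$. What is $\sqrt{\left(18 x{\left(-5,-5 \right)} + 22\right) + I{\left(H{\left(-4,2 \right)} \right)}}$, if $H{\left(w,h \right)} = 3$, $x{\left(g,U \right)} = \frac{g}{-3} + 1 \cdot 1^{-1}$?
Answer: $\sqrt{67} \approx 8.1853$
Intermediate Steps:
$x{\left(g,U \right)} = 1 - \frac{g}{3}$ ($x{\left(g,U \right)} = g \left(- \frac{1}{3}\right) + 1 \cdot 1 = - \frac{g}{3} + 1 = 1 - \frac{g}{3}$)
$I{\left(d \right)} = -3$
$\sqrt{\left(18 x{\left(-5,-5 \right)} + 22\right) + I{\left(H{\left(-4,2 \right)} \right)}} = \sqrt{\left(18 \left(1 - - \frac{5}{3}\right) + 22\right) - 3} = \sqrt{\left(18 \left(1 + \frac{5}{3}\right) + 22\right) - 3} = \sqrt{\left(18 \cdot \frac{8}{3} + 22\right) - 3} = \sqrt{\left(48 + 22\right) - 3} = \sqrt{70 - 3} = \sqrt{67}$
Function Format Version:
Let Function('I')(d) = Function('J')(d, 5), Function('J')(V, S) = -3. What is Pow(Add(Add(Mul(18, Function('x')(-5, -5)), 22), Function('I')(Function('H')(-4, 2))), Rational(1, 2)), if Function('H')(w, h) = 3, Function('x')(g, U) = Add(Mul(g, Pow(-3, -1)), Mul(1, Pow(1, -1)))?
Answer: Pow(67, Rational(1, 2)) ≈ 8.1853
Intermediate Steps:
Function('x')(g, U) = Add(1, Mul(Rational(-1, 3), g)) (Function('x')(g, U) = Add(Mul(g, Rational(-1, 3)), Mul(1, 1)) = Add(Mul(Rational(-1, 3), g), 1) = Add(1, Mul(Rational(-1, 3), g)))
Function('I')(d) = -3
Pow(Add(Add(Mul(18, Function('x')(-5, -5)), 22), Function('I')(Function('H')(-4, 2))), Rational(1, 2)) = Pow(Add(Add(Mul(18, Add(1, Mul(Rational(-1, 3), -5))), 22), -3), Rational(1, 2)) = Pow(Add(Add(Mul(18, Add(1, Rational(5, 3))), 22), -3), Rational(1, 2)) = Pow(Add(Add(Mul(18, Rational(8, 3)), 22), -3), Rational(1, 2)) = Pow(Add(Add(48, 22), -3), Rational(1, 2)) = Pow(Add(70, -3), Rational(1, 2)) = Pow(67, Rational(1, 2))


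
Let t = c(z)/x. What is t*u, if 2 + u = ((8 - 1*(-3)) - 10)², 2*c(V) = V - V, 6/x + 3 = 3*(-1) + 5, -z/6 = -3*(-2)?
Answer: 0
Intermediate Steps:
z = -36 (z = -(-18)*(-2) = -6*6 = -36)
x = -6 (x = 6/(-3 + (3*(-1) + 5)) = 6/(-3 + (-3 + 5)) = 6/(-3 + 2) = 6/(-1) = 6*(-1) = -6)
c(V) = 0 (c(V) = (V - V)/2 = (½)*0 = 0)
t = 0 (t = 0/(-6) = 0*(-⅙) = 0)
u = -1 (u = -2 + ((8 - 1*(-3)) - 10)² = -2 + ((8 + 3) - 10)² = -2 + (11 - 10)² = -2 + 1² = -2 + 1 = -1)
t*u = 0*(-1) = 0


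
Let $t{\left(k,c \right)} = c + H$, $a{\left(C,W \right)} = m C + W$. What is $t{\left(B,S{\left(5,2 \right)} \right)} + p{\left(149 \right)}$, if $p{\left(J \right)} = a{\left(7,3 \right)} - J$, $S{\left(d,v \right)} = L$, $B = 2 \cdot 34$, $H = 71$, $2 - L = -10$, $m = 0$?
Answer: $-63$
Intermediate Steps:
$L = 12$ ($L = 2 - -10 = 2 + 10 = 12$)
$a{\left(C,W \right)} = W$ ($a{\left(C,W \right)} = 0 C + W = 0 + W = W$)
$B = 68$
$S{\left(d,v \right)} = 12$
$t{\left(k,c \right)} = 71 + c$ ($t{\left(k,c \right)} = c + 71 = 71 + c$)
$p{\left(J \right)} = 3 - J$
$t{\left(B,S{\left(5,2 \right)} \right)} + p{\left(149 \right)} = \left(71 + 12\right) + \left(3 - 149\right) = 83 + \left(3 - 149\right) = 83 - 146 = -63$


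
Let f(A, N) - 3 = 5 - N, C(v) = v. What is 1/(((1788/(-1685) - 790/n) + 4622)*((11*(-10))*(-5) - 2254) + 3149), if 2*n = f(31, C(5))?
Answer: -1685/11750332063 ≈ -1.4340e-7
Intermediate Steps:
f(A, N) = 8 - N (f(A, N) = 3 + (5 - N) = 8 - N)
n = 3/2 (n = (8 - 1*5)/2 = (8 - 5)/2 = (½)*3 = 3/2 ≈ 1.5000)
1/(((1788/(-1685) - 790/n) + 4622)*((11*(-10))*(-5) - 2254) + 3149) = 1/(((1788/(-1685) - 790/3/2) + 4622)*((11*(-10))*(-5) - 2254) + 3149) = 1/(((1788*(-1/1685) - 790*⅔) + 4622)*(-110*(-5) - 2254) + 3149) = 1/(((-1788/1685 - 1580/3) + 4622)*(550 - 2254) + 3149) = 1/((-2667664/5055 + 4622)*(-1704) + 3149) = 1/((20696546/5055)*(-1704) + 3149) = 1/(-11755638128/1685 + 3149) = 1/(-11750332063/1685) = -1685/11750332063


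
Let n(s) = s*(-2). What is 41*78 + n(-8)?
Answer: 3214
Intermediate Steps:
n(s) = -2*s
41*78 + n(-8) = 41*78 - 2*(-8) = 3198 + 16 = 3214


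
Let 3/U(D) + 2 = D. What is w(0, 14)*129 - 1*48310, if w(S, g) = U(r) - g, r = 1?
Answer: -50503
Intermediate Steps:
U(D) = 3/(-2 + D)
w(S, g) = -3 - g (w(S, g) = 3/(-2 + 1) - g = 3/(-1) - g = 3*(-1) - g = -3 - g)
w(0, 14)*129 - 1*48310 = (-3 - 1*14)*129 - 1*48310 = (-3 - 14)*129 - 48310 = -17*129 - 48310 = -2193 - 48310 = -50503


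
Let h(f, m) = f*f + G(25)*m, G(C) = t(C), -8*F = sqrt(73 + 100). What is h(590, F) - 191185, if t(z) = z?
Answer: 156915 - 25*sqrt(173)/8 ≈ 1.5687e+5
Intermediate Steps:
F = -sqrt(173)/8 (F = -sqrt(73 + 100)/8 = -sqrt(173)/8 ≈ -1.6441)
G(C) = C
h(f, m) = f**2 + 25*m (h(f, m) = f*f + 25*m = f**2 + 25*m)
h(590, F) - 191185 = (590**2 + 25*(-sqrt(173)/8)) - 191185 = (348100 - 25*sqrt(173)/8) - 191185 = 156915 - 25*sqrt(173)/8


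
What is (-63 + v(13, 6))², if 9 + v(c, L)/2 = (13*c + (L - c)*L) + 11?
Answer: 38025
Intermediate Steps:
v(c, L) = 4 + 26*c + 2*L*(L - c) (v(c, L) = -18 + 2*((13*c + (L - c)*L) + 11) = -18 + 2*((13*c + L*(L - c)) + 11) = -18 + 2*(11 + 13*c + L*(L - c)) = -18 + (22 + 26*c + 2*L*(L - c)) = 4 + 26*c + 2*L*(L - c))
(-63 + v(13, 6))² = (-63 + (4 + 2*6² + 26*13 - 2*6*13))² = (-63 + (4 + 2*36 + 338 - 156))² = (-63 + (4 + 72 + 338 - 156))² = (-63 + 258)² = 195² = 38025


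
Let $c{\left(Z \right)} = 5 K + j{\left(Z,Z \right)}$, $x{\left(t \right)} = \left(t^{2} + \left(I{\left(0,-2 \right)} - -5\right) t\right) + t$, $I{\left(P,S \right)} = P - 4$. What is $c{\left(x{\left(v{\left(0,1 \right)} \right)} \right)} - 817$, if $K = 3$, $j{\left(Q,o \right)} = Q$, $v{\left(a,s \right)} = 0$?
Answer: $-802$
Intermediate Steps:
$I{\left(P,S \right)} = -4 + P$
$x{\left(t \right)} = t^{2} + 2 t$ ($x{\left(t \right)} = \left(t^{2} + \left(\left(-4 + 0\right) - -5\right) t\right) + t = \left(t^{2} + \left(-4 + 5\right) t\right) + t = \left(t^{2} + 1 t\right) + t = \left(t^{2} + t\right) + t = \left(t + t^{2}\right) + t = t^{2} + 2 t$)
$c{\left(Z \right)} = 15 + Z$ ($c{\left(Z \right)} = 5 \cdot 3 + Z = 15 + Z$)
$c{\left(x{\left(v{\left(0,1 \right)} \right)} \right)} - 817 = \left(15 + 0 \left(2 + 0\right)\right) - 817 = \left(15 + 0 \cdot 2\right) - 817 = \left(15 + 0\right) - 817 = 15 - 817 = -802$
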